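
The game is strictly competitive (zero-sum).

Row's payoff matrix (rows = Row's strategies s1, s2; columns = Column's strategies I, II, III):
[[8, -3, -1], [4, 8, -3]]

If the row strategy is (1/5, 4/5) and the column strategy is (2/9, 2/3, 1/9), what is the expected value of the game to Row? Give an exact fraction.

Against (2/9, 2/3, 1/9), each row's expected payoff is s1: -1/3; s2: 53/9.
Taking the (1/5, 4/5)-weighted average: (1/5)·(-1/3) + (4/5)·(53/9) = 209/45.

209/45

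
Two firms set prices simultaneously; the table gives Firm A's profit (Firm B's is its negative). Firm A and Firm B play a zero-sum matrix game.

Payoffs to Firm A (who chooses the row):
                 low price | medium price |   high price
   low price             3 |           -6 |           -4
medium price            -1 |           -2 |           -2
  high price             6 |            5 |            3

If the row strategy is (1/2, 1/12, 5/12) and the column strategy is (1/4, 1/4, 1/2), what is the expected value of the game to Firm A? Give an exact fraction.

Against (1/4, 1/4, 1/2), each row's expected payoff is low price: -11/4; medium price: -7/4; high price: 17/4.
Taking the (1/2, 1/12, 5/12)-weighted average: (1/2)·(-11/4) + (1/12)·(-7/4) + (5/12)·(17/4) = 1/4.

1/4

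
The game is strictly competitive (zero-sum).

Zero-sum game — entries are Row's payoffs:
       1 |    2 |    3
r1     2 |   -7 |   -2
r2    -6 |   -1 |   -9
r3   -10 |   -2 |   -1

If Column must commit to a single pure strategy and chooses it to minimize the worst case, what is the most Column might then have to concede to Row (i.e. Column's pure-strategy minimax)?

The worst case (largest entry) in each column is 1: 2, 2: -1, 3: -1.
The best (smallest) of these is -1.

-1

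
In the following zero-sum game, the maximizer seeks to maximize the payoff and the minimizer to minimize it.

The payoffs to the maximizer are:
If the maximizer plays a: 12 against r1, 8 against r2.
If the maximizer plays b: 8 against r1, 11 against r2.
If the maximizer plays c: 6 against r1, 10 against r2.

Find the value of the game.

Row c is strictly dominated by row b, so the maximizer never plays it.
The remaining 2×2 game on (a, b) × (r1, r2) has no saddle point. Let the maximizer play a with probability p; indifference gives 12p + 8(1−p) = 8p + 11(1−p), so p = 3/7.
Similarly the minimizer's optimal q on r1 is 3/7, and the value is 12·(3/7) + (8)·(4/7) = 68/7.

68/7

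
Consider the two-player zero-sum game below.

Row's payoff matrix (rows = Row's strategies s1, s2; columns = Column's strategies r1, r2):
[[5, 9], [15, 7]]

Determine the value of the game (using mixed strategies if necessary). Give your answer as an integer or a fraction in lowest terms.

25/3

Row minima are 5 and 7, so Row's maximin is 7; column maxima are 15 and 9, so Column's minimax is 9. These differ, so the equilibrium is in mixed strategies.
Let Row play s1 with probability p. Column is indifferent when 5p + 15(1−p) = 9p + 7(1−p), giving p = 2/3.
Let Column play r1 with probability q. Row is indifferent when 5q + 9(1−q) = 15q + 7(1−q), giving q = 1/6.
The value is 5·(1/6) + (9)·(5/6) = 25/3.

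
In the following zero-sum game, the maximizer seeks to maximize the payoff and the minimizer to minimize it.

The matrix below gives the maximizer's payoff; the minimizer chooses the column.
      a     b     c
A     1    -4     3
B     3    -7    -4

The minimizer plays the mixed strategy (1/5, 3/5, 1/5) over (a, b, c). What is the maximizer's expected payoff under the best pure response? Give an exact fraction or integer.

-8/5

A: (1)·(1/5) + (-4)·(3/5) + (3)·(1/5) = -8/5.
B: (3)·(1/5) + (-7)·(3/5) + (-4)·(1/5) = -22/5.
The best pure response is A with expected payoff -8/5.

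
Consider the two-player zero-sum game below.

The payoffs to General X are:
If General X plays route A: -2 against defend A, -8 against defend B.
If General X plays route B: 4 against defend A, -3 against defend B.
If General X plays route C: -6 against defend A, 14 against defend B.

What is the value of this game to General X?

38/27

Row route A is strictly dominated by row route B, so General X never plays it.
The remaining 2×2 game on (route B, route C) × (defend A, defend B) has no saddle point. Let General X play route B with probability p; indifference gives 4p − 6(1−p) = −3p + 14(1−p), so p = 20/27.
Similarly General Y's optimal q on defend A is 17/27, and the value is 4·(17/27) + (-3)·(10/27) = 38/27.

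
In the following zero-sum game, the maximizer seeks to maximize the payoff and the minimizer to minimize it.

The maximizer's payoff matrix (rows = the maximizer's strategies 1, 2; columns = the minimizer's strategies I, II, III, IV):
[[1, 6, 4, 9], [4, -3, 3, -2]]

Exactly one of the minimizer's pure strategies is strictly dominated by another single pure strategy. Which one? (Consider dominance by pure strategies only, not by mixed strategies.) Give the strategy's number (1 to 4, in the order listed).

4

The minimizer prefers columns that give the maximizer less. Compare IV with II: 6 < 9, -3 < -2.
So II strictly dominates IV for the minimizer; IV is strictly dominated.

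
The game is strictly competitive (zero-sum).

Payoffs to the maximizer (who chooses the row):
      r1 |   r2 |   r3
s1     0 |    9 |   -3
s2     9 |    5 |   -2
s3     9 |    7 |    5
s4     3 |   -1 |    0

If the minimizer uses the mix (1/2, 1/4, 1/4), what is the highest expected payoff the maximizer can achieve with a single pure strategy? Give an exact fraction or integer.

15/2

s1: (0)·(1/2) + (9)·(1/4) + (-3)·(1/4) = 3/2.
s2: (9)·(1/2) + (5)·(1/4) + (-2)·(1/4) = 21/4.
s3: (9)·(1/2) + (7)·(1/4) + (5)·(1/4) = 15/2.
s4: (3)·(1/2) + (-1)·(1/4) + (0)·(1/4) = 5/4.
The best pure response is s3 with expected payoff 15/2.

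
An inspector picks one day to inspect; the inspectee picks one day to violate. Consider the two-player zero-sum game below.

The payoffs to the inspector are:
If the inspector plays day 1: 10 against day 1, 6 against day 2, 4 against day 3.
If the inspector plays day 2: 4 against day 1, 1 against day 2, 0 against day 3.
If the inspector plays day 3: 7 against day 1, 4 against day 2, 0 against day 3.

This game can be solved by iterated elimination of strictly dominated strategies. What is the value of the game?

4

Column day 2 is strictly dominated by day 3 for the inspectee (4<6, 0<1, 0<4); eliminate day 2.
Row day 2 is strictly dominated by row day 1 (10>4, 4>0); eliminate day 2.
Column day 1 is strictly dominated by day 3 for the inspectee (4<10, 0<7); eliminate day 1.
Row day 3 is strictly dominated by row day 1 (4>0); eliminate day 3.
Only (day 1, day 3) remains, with payoff 4.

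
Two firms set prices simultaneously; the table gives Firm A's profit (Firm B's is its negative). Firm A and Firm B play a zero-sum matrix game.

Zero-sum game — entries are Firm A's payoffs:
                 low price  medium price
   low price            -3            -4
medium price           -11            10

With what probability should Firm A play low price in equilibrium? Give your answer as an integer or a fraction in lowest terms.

21/22

Row minima are -4 and -11, so Firm A's maximin is -4; column maxima are -3 and 10, so Firm B's minimax is -3. These differ, so the equilibrium is in mixed strategies.
Let Firm A play low price with probability p. Firm B is indifferent when −3p − 11(1−p) = −4p + 10(1−p), giving p = 21/22.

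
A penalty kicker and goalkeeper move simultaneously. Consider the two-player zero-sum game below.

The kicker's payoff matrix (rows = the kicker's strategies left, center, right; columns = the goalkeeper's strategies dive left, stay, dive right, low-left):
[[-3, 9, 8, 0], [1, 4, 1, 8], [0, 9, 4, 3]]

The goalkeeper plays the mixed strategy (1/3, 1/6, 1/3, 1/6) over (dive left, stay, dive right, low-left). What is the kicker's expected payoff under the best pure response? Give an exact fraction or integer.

left: (-3)·(1/3) + (9)·(1/6) + (8)·(1/3) + (0)·(1/6) = 19/6.
center: (1)·(1/3) + (4)·(1/6) + (1)·(1/3) + (8)·(1/6) = 8/3.
right: (0)·(1/3) + (9)·(1/6) + (4)·(1/3) + (3)·(1/6) = 10/3.
The best pure response is right with expected payoff 10/3.

10/3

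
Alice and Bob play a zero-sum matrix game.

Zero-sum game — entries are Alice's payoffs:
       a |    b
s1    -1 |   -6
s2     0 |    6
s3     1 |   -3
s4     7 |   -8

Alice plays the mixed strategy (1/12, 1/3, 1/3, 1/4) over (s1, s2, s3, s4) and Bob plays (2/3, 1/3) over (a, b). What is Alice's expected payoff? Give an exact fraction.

5/6

Against (2/3, 1/3), each row's expected payoff is s1: -8/3; s2: 2; s3: -1/3; s4: 2.
Taking the (1/12, 1/3, 1/3, 1/4)-weighted average: (1/12)·(-8/3) + (1/3)·(2) + (1/3)·(-1/3) + (1/4)·(2) = 5/6.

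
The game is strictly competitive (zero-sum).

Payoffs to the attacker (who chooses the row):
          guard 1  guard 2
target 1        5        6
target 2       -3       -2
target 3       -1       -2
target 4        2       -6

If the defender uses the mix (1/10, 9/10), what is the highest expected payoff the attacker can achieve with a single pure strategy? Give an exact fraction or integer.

59/10

target 1: (5)·(1/10) + (6)·(9/10) = 59/10.
target 2: (-3)·(1/10) + (-2)·(9/10) = -21/10.
target 3: (-1)·(1/10) + (-2)·(9/10) = -19/10.
target 4: (2)·(1/10) + (-6)·(9/10) = -26/5.
The best pure response is target 1 with expected payoff 59/10.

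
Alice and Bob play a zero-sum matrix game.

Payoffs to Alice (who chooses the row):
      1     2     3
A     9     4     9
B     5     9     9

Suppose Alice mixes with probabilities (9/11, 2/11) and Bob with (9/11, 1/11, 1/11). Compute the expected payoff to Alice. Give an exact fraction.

972/121

Against (9/11, 1/11, 1/11), each row's expected payoff is A: 94/11; B: 63/11.
Taking the (9/11, 2/11)-weighted average: (9/11)·(94/11) + (2/11)·(63/11) = 972/121.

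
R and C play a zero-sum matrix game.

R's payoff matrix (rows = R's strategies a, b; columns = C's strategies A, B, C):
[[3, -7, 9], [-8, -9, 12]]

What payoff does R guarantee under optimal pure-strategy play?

Row minima: -7, -9 → R's maximin is -7.
Column maxima: 3, -7, 12 → C's minimax is -7.
They coincide at (a, B), so the value is -7.

-7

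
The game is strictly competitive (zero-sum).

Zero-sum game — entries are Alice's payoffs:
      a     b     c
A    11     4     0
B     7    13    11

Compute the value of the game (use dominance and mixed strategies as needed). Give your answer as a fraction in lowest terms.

Column b is strictly dominated by c for Bob (it gives Alice more in every row).
The remaining 2×2 game on (A, B) × (a, c) has no saddle point. Let Alice play A with probability p; indifference gives 11p + 7(1−p) = 11(1−p), so p = 4/15.
Similarly Bob's optimal q on a is 11/15, and the value is 11·(11/15) + (0)·(4/15) = 121/15.

121/15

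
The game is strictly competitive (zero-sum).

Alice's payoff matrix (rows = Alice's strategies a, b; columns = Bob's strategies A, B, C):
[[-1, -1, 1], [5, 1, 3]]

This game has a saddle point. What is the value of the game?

Row minima: -1, 1 → Alice's maximin is 1.
Column maxima: 5, 1, 3 → Bob's minimax is 1.
They coincide at (b, B), so the value is 1.

1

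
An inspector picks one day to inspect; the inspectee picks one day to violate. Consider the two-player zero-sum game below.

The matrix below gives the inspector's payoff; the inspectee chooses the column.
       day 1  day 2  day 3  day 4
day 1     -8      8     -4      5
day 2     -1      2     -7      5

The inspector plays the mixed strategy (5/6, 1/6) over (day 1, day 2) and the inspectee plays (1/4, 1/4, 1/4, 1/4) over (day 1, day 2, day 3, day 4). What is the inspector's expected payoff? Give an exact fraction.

Against (1/4, 1/4, 1/4, 1/4), each row's expected payoff is day 1: 1/4; day 2: -1/4.
Taking the (5/6, 1/6)-weighted average: (5/6)·(1/4) + (1/6)·(-1/4) = 1/6.

1/6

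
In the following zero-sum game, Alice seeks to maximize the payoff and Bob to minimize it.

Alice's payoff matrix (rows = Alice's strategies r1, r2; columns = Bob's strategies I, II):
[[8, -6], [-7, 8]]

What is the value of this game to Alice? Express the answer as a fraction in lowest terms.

Row minima are -6 and -7, so Alice's maximin is -6; column maxima are 8 and 8, so Bob's minimax is 8. These differ, so the equilibrium is in mixed strategies.
Let Alice play r1 with probability p. Bob is indifferent when 8p − 7(1−p) = −6p + 8(1−p), giving p = 15/29.
Let Bob play I with probability q. Alice is indifferent when 8q − 6(1−q) = −7q + 8(1−q), giving q = 14/29.
The value is 8·(14/29) + (-6)·(15/29) = 22/29.

22/29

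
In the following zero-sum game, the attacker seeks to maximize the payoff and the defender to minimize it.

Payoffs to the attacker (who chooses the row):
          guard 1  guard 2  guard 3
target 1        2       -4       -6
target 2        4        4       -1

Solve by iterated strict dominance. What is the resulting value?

Row target 1 is strictly dominated by row target 2 (4>2, 4>-4, -1>-6); eliminate target 1.
Column guard 2 is strictly dominated by guard 3 for the defender (-1<4); eliminate guard 2.
Column guard 1 is strictly dominated by guard 3 for the defender (-1<4); eliminate guard 1.
Only (target 2, guard 3) remains, with payoff -1.

-1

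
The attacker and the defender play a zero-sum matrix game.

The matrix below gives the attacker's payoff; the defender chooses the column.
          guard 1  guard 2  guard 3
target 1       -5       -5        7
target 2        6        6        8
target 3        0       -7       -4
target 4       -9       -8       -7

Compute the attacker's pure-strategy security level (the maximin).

6

The worst-case payoff for each row is target 1: -5, target 2: 6, target 3: -7, target 4: -9.
The best of these is 6.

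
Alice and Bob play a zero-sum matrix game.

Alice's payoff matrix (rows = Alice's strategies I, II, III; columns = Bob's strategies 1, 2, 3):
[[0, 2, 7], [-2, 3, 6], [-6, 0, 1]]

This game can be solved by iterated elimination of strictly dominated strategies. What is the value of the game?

0

Row III is strictly dominated by row I (0>-6, 2>0, 7>1); eliminate III.
Column 2 is strictly dominated by 1 for Bob (0<2, -2<3); eliminate 2.
Row II is strictly dominated by row I (0>-2, 7>6); eliminate II.
Column 3 is strictly dominated by 1 for Bob (0<7); eliminate 3.
Only (I, 1) remains, with payoff 0.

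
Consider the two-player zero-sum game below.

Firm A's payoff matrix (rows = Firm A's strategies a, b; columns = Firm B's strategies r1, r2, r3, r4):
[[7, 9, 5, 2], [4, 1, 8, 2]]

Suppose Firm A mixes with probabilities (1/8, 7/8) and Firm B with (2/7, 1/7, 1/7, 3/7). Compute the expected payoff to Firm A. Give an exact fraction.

195/56

Against (2/7, 1/7, 1/7, 3/7), each row's expected payoff is a: 34/7; b: 23/7.
Taking the (1/8, 7/8)-weighted average: (1/8)·(34/7) + (7/8)·(23/7) = 195/56.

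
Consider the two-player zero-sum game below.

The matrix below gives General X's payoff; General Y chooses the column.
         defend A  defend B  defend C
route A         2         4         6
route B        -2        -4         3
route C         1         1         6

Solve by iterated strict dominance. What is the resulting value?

2

Row route B is strictly dominated by row route A (2>-2, 4>-4, 6>3); eliminate route B.
Column defend C is strictly dominated by defend A for General Y (2<6, 1<6); eliminate defend C.
Row route C is strictly dominated by row route A (2>1, 4>1); eliminate route C.
Column defend B is strictly dominated by defend A for General Y (2<4); eliminate defend B.
Only (route A, defend A) remains, with payoff 2.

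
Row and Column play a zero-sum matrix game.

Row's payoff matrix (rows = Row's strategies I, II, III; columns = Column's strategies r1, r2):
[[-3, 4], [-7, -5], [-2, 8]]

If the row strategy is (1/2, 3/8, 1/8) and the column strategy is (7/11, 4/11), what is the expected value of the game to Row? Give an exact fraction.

-19/8

Against (7/11, 4/11), each row's expected payoff is I: -5/11; II: -69/11; III: 18/11.
Taking the (1/2, 3/8, 1/8)-weighted average: (1/2)·(-5/11) + (3/8)·(-69/11) + (1/8)·(18/11) = -19/8.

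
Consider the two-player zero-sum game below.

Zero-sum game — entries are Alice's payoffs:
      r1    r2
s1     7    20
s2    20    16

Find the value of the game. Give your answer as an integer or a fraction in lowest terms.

288/17

Row minima are 7 and 16, so Alice's maximin is 16; column maxima are 20 and 20, so Bob's minimax is 20. These differ, so the equilibrium is in mixed strategies.
Let Alice play s1 with probability p. Bob is indifferent when 7p + 20(1−p) = 20p + 16(1−p), giving p = 4/17.
Let Bob play r1 with probability q. Alice is indifferent when 7q + 20(1−q) = 20q + 16(1−q), giving q = 4/17.
The value is 7·(4/17) + (20)·(13/17) = 288/17.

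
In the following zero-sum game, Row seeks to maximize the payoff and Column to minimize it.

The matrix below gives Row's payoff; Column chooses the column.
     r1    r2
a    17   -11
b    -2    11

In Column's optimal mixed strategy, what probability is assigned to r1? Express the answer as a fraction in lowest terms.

Row minima are -11 and -2, so Row's maximin is -2; column maxima are 17 and 11, so Column's minimax is 11. These differ, so the equilibrium is in mixed strategies.
Let Column play r1 with probability q. Row is indifferent when 17q − 11(1−q) = −2q + 11(1−q), giving q = 22/41.

22/41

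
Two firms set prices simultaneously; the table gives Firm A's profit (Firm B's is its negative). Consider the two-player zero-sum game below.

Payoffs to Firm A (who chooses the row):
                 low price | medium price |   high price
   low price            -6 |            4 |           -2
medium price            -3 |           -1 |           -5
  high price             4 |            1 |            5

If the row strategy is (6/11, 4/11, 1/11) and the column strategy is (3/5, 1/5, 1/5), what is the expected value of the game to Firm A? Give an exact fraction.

-138/55

Against (3/5, 1/5, 1/5), each row's expected payoff is low price: -16/5; medium price: -3; high price: 18/5.
Taking the (6/11, 4/11, 1/11)-weighted average: (6/11)·(-16/5) + (4/11)·(-3) + (1/11)·(18/5) = -138/55.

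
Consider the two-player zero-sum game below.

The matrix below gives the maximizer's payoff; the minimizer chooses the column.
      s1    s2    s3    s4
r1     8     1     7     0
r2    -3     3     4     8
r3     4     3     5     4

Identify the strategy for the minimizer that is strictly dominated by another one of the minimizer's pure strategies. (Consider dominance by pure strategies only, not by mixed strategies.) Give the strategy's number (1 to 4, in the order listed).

3

The minimizer prefers columns that give the maximizer less. Compare s3 with s2: 1 < 7, 3 < 4, 3 < 5.
So s2 strictly dominates s3 for the minimizer; s3 is strictly dominated.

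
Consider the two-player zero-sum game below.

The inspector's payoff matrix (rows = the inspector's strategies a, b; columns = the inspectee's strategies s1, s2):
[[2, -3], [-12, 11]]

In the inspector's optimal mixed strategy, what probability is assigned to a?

Row minima are -3 and -12, so the inspector's maximin is -3; column maxima are 2 and 11, so the inspectee's minimax is 2. These differ, so the equilibrium is in mixed strategies.
Let the inspector play a with probability p. The inspectee is indifferent when 2p − 12(1−p) = −3p + 11(1−p), giving p = 23/28.

23/28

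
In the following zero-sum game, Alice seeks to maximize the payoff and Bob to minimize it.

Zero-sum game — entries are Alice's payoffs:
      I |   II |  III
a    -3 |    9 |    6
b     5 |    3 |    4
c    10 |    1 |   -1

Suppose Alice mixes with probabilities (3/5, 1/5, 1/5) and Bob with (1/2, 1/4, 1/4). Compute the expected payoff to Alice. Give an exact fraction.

Against (1/2, 1/4, 1/4), each row's expected payoff is a: 9/4; b: 17/4; c: 5.
Taking the (3/5, 1/5, 1/5)-weighted average: (3/5)·(9/4) + (1/5)·(17/4) + (1/5)·(5) = 16/5.

16/5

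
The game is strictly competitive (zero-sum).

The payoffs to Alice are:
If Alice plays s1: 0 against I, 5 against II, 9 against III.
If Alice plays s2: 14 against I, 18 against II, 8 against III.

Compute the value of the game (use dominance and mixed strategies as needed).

42/5

Column II is strictly dominated by I for Bob (it gives Alice more in every row).
The remaining 2×2 game on (s1, s2) × (I, III) has no saddle point. Let Alice play s1 with probability p; indifference gives 14(1−p) = 9p + 8(1−p), so p = 2/5.
Similarly Bob's optimal q on I is 1/15, and the value is 0·(1/15) + (9)·(14/15) = 42/5.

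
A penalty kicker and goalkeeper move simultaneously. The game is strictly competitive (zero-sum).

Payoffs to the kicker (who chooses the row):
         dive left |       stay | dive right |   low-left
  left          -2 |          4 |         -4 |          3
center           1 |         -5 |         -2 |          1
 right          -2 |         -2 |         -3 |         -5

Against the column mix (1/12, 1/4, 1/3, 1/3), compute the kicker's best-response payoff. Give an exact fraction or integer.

1/2

left: (-2)·(1/12) + (4)·(1/4) + (-4)·(1/3) + (3)·(1/3) = 1/2.
center: (1)·(1/12) + (-5)·(1/4) + (-2)·(1/3) + (1)·(1/3) = -3/2.
right: (-2)·(1/12) + (-2)·(1/4) + (-3)·(1/3) + (-5)·(1/3) = -10/3.
The best pure response is left with expected payoff 1/2.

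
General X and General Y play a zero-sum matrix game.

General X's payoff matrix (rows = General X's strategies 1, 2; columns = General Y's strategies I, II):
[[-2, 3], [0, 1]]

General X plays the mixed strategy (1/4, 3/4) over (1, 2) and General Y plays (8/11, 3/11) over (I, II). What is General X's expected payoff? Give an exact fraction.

1/22

Against (8/11, 3/11), each row's expected payoff is 1: -7/11; 2: 3/11.
Taking the (1/4, 3/4)-weighted average: (1/4)·(-7/11) + (3/4)·(3/11) = 1/22.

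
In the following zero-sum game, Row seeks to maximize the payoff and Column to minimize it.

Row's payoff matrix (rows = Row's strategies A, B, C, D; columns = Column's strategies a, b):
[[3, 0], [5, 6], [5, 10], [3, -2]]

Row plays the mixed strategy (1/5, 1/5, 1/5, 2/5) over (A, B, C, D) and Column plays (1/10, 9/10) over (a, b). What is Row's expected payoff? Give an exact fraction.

Against (1/10, 9/10), each row's expected payoff is A: 3/10; B: 59/10; C: 19/2; D: -3/2.
Taking the (1/5, 1/5, 1/5, 2/5)-weighted average: (1/5)·(3/10) + (1/5)·(59/10) + (1/5)·(19/2) + (2/5)·(-3/2) = 127/50.

127/50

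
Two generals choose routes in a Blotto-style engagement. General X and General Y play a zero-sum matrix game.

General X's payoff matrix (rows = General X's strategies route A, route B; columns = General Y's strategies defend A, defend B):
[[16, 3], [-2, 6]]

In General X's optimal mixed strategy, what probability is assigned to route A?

Row minima are 3 and -2, so General X's maximin is 3; column maxima are 16 and 6, so General Y's minimax is 6. These differ, so the equilibrium is in mixed strategies.
Let General X play route A with probability p. General Y is indifferent when 16p − 2(1−p) = 3p + 6(1−p), giving p = 8/21.

8/21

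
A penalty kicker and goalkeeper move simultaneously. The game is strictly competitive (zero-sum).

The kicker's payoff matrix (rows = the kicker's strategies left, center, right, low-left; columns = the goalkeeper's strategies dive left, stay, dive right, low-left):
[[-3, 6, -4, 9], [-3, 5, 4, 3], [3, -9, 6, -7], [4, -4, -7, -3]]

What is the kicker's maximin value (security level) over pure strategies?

-3

The worst-case payoff for each row is left: -4, center: -3, right: -9, low-left: -7.
The best of these is -3.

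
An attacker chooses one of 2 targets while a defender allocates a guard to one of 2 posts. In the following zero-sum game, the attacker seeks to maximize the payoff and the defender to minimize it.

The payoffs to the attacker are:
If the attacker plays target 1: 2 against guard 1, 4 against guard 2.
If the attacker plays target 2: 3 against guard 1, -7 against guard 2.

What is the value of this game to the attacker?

13/6

Row minima are 2 and -7, so the attacker's maximin is 2; column maxima are 3 and 4, so the defender's minimax is 3. These differ, so the equilibrium is in mixed strategies.
Let the attacker play target 1 with probability p. The defender is indifferent when 2p + 3(1−p) = 4p − 7(1−p), giving p = 5/6.
Let the defender play guard 1 with probability q. The attacker is indifferent when 2q + 4(1−q) = 3q − 7(1−q), giving q = 11/12.
The value is 2·(11/12) + (4)·(1/12) = 13/6.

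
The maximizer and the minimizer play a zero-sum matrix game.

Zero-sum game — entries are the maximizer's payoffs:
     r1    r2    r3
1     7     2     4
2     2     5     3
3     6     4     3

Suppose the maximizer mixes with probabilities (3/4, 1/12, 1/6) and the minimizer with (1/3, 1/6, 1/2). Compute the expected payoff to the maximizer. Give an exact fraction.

40/9

Against (1/3, 1/6, 1/2), each row's expected payoff is 1: 14/3; 2: 3; 3: 25/6.
Taking the (3/4, 1/12, 1/6)-weighted average: (3/4)·(14/3) + (1/12)·(3) + (1/6)·(25/6) = 40/9.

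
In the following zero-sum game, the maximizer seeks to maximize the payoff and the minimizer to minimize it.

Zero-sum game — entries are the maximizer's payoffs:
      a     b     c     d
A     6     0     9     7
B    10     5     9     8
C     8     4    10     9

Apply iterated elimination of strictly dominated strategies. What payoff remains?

Row A is strictly dominated by row C (8>6, 4>0, 10>9, 9>7); eliminate A.
Column c is strictly dominated by b for the minimizer (5<9, 4<10); eliminate c.
Column a is strictly dominated by b for the minimizer (5<10, 4<8); eliminate a.
Column d is strictly dominated by b for the minimizer (5<8, 4<9); eliminate d.
Row C is strictly dominated by row B (5>4); eliminate C.
Only (B, b) remains, with payoff 5.

5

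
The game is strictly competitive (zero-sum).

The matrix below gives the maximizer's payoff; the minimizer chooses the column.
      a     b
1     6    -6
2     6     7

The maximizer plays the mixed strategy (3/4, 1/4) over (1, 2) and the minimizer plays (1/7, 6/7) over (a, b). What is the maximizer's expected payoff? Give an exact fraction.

Against (1/7, 6/7), each row's expected payoff is 1: -30/7; 2: 48/7.
Taking the (3/4, 1/4)-weighted average: (3/4)·(-30/7) + (1/4)·(48/7) = -3/2.

-3/2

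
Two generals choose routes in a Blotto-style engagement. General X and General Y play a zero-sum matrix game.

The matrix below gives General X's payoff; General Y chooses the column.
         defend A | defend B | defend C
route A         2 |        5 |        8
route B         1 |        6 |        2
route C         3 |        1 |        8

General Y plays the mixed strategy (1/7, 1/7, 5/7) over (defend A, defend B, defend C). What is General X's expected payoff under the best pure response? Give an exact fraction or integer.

47/7

route A: (2)·(1/7) + (5)·(1/7) + (8)·(5/7) = 47/7.
route B: (1)·(1/7) + (6)·(1/7) + (2)·(5/7) = 17/7.
route C: (3)·(1/7) + (1)·(1/7) + (8)·(5/7) = 44/7.
The best pure response is route A with expected payoff 47/7.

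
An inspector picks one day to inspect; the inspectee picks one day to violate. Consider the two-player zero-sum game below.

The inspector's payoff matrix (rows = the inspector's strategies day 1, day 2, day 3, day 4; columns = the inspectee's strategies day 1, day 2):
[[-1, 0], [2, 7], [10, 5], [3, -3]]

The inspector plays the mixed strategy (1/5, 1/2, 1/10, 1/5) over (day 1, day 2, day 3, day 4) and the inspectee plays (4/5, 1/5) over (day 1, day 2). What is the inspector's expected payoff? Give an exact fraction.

Against (4/5, 1/5), each row's expected payoff is day 1: -4/5; day 2: 3; day 3: 9; day 4: 9/5.
Taking the (1/5, 1/2, 1/10, 1/5)-weighted average: (1/5)·(-4/5) + (1/2)·(3) + (1/10)·(9) + (1/5)·(9/5) = 13/5.

13/5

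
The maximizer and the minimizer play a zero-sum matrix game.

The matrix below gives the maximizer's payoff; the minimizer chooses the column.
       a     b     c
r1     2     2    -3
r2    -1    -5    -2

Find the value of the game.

Column a is strictly dominated by c for the minimizer (it gives the maximizer more in every row).
The remaining 2×2 game on (r1, r2) × (b, c) has no saddle point. Let the maximizer play r1 with probability p; indifference gives 2p − 5(1−p) = −3p − 2(1−p), so p = 3/8.
Similarly the minimizer's optimal q on b is 1/8, and the value is 2·(1/8) + (-3)·(7/8) = -19/8.

-19/8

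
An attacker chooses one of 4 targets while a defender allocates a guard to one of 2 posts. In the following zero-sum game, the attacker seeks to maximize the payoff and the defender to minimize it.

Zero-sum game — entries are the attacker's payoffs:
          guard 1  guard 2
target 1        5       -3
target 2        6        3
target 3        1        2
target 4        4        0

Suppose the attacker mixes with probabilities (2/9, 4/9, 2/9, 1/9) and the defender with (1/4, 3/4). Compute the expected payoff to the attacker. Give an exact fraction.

Against (1/4, 3/4), each row's expected payoff is target 1: -1; target 2: 15/4; target 3: 7/4; target 4: 1.
Taking the (2/9, 4/9, 2/9, 1/9)-weighted average: (2/9)·(-1) + (4/9)·(15/4) + (2/9)·(7/4) + (1/9)·(1) = 35/18.

35/18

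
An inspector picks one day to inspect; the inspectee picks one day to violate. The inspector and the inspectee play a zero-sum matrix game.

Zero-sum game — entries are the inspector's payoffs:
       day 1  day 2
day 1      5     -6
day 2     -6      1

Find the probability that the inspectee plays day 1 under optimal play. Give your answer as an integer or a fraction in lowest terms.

7/18

Row minima are -6 and -6, so the inspector's maximin is -6; column maxima are 5 and 1, so the inspectee's minimax is 1. These differ, so the equilibrium is in mixed strategies.
Let the inspectee play day 1 with probability q. The inspector is indifferent when 5q − 6(1−q) = −6q + (1−q), giving q = 7/18.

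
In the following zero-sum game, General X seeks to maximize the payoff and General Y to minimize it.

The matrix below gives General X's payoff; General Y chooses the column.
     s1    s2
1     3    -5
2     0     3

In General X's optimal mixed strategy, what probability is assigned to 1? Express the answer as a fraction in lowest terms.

3/11

Row minima are -5 and 0, so General X's maximin is 0; column maxima are 3 and 3, so General Y's minimax is 3. These differ, so the equilibrium is in mixed strategies.
Let General X play 1 with probability p. General Y is indifferent when 3p = −5p + 3(1−p), giving p = 3/11.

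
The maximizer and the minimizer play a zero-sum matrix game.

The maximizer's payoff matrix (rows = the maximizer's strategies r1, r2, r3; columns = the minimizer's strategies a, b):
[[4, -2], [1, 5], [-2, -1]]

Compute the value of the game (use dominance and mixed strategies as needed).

Row r3 is strictly dominated by row r2, so the maximizer never plays it.
The remaining 2×2 game on (r1, r2) × (a, b) has no saddle point. Let the maximizer play r1 with probability p; indifference gives 4p + (1−p) = −2p + 5(1−p), so p = 2/5.
Similarly the minimizer's optimal q on a is 7/10, and the value is 4·(7/10) + (-2)·(3/10) = 11/5.

11/5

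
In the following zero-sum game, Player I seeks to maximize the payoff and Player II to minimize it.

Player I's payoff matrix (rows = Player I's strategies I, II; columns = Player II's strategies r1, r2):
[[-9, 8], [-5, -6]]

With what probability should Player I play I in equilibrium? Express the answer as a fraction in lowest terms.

Row minima are -9 and -6, so Player I's maximin is -6; column maxima are -5 and 8, so Player II's minimax is -5. These differ, so the equilibrium is in mixed strategies.
Let Player I play I with probability p. Player II is indifferent when −9p − 5(1−p) = 8p − 6(1−p), giving p = 1/18.

1/18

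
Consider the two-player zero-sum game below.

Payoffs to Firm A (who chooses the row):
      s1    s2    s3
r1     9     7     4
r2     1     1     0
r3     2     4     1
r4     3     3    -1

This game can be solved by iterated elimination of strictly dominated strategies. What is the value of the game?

Column s2 is strictly dominated by s3 for Firm B (4<7, 0<1, 1<4, -1<3); eliminate s2.
Column s1 is strictly dominated by s3 for Firm B (4<9, 0<1, 1<2, -1<3); eliminate s1.
Row r3 is strictly dominated by row r1 (4>1); eliminate r3.
Row r2 is strictly dominated by row r1 (4>0); eliminate r2.
Row r4 is strictly dominated by row r1 (4>-1); eliminate r4.
Only (r1, s3) remains, with payoff 4.

4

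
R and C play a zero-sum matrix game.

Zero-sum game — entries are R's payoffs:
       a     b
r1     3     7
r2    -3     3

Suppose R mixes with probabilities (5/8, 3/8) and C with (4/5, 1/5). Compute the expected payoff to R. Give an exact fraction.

17/10

Against (4/5, 1/5), each row's expected payoff is r1: 19/5; r2: -9/5.
Taking the (5/8, 3/8)-weighted average: (5/8)·(19/5) + (3/8)·(-9/5) = 17/10.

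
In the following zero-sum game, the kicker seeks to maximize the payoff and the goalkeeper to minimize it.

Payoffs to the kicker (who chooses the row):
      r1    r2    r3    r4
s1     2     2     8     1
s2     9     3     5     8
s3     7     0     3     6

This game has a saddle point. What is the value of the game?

Row minima: 1, 3, 0 → the kicker's maximin is 3.
Column maxima: 9, 3, 8, 8 → the goalkeeper's minimax is 3.
They coincide at (s2, r2), so the value is 3.

3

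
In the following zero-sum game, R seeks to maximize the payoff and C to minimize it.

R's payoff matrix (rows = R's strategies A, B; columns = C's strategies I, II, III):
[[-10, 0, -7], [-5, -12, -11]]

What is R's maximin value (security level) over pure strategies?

-10

The worst-case payoff for each row is A: -10, B: -12.
The best of these is -10.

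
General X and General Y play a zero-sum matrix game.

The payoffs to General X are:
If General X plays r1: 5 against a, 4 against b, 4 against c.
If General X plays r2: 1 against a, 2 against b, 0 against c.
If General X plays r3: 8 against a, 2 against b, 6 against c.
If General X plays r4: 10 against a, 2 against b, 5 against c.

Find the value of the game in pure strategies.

Row minima: 4, 0, 2, 2 → General X's maximin is 4.
Column maxima: 10, 4, 6 → General Y's minimax is 4.
They coincide at (r1, b), so the value is 4.

4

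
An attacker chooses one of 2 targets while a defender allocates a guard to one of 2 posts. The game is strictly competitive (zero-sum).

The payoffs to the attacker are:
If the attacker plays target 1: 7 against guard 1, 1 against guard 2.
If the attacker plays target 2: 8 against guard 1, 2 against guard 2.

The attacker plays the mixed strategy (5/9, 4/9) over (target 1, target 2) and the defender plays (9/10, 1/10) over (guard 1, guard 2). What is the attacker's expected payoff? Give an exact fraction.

308/45

Against (9/10, 1/10), each row's expected payoff is target 1: 32/5; target 2: 37/5.
Taking the (5/9, 4/9)-weighted average: (5/9)·(32/5) + (4/9)·(37/5) = 308/45.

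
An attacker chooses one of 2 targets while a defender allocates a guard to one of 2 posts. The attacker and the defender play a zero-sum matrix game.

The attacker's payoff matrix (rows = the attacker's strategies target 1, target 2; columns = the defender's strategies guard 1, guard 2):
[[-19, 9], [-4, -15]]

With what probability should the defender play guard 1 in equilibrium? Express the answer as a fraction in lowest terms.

8/13

Row minima are -19 and -15, so the attacker's maximin is -15; column maxima are -4 and 9, so the defender's minimax is -4. These differ, so the equilibrium is in mixed strategies.
Let the defender play guard 1 with probability q. The attacker is indifferent when −19q + 9(1−q) = −4q − 15(1−q), giving q = 8/13.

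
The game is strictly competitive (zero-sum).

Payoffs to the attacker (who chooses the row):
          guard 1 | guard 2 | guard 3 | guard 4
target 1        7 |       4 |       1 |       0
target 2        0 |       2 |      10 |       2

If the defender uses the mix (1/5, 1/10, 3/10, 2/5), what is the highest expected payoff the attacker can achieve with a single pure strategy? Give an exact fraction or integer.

target 1: (7)·(1/5) + (4)·(1/10) + (1)·(3/10) + (0)·(2/5) = 21/10.
target 2: (0)·(1/5) + (2)·(1/10) + (10)·(3/10) + (2)·(2/5) = 4.
The best pure response is target 2 with expected payoff 4.

4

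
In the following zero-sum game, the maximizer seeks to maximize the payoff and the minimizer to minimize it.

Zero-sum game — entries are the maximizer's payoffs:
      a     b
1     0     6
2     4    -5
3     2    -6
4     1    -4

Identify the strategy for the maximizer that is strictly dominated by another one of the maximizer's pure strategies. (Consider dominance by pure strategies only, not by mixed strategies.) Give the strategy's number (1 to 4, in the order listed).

3

Compare 3 with 2: 4 > 2, -5 > -6.
So 2 strictly dominates 3 for the maximizer; 3 is strictly dominated.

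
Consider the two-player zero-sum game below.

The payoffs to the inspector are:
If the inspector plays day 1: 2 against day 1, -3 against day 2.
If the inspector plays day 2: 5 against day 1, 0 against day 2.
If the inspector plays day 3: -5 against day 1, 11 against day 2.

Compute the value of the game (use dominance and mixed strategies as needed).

55/21

Row day 1 is strictly dominated by row day 2, so the inspector never plays it.
The remaining 2×2 game on (day 2, day 3) × (day 1, day 2) has no saddle point. Let the inspector play day 2 with probability p; indifference gives 5p − 5(1−p) = 11(1−p), so p = 16/21.
Similarly the inspectee's optimal q on day 1 is 11/21, and the value is 5·(11/21) + (0)·(10/21) = 55/21.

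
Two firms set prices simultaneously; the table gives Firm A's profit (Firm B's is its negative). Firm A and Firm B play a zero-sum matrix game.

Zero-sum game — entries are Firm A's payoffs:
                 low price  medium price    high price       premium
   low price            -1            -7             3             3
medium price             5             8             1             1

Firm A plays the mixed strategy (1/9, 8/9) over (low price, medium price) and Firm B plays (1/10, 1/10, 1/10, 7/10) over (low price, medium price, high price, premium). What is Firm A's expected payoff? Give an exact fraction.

92/45

Against (1/10, 1/10, 1/10, 7/10), each row's expected payoff is low price: 8/5; medium price: 21/10.
Taking the (1/9, 8/9)-weighted average: (1/9)·(8/5) + (8/9)·(21/10) = 92/45.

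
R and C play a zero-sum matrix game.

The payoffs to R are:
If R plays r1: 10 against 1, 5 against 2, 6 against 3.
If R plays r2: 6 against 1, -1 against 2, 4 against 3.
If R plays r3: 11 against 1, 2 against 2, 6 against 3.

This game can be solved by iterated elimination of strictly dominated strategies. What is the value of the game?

Row r2 is strictly dominated by row r1 (10>6, 5>-1, 6>4); eliminate r2.
Column 3 is strictly dominated by 2 for C (5<6, 2<6); eliminate 3.
Column 1 is strictly dominated by 2 for C (5<10, 2<11); eliminate 1.
Row r3 is strictly dominated by row r1 (5>2); eliminate r3.
Only (r1, 2) remains, with payoff 5.

5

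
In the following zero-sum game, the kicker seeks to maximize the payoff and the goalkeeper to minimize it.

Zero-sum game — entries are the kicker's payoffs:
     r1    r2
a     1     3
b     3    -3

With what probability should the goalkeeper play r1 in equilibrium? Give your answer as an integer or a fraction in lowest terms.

Row minima are 1 and -3, so the kicker's maximin is 1; column maxima are 3 and 3, so the goalkeeper's minimax is 3. These differ, so the equilibrium is in mixed strategies.
Let the goalkeeper play r1 with probability q. The kicker is indifferent when q + 3(1−q) = 3q − 3(1−q), giving q = 3/4.

3/4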